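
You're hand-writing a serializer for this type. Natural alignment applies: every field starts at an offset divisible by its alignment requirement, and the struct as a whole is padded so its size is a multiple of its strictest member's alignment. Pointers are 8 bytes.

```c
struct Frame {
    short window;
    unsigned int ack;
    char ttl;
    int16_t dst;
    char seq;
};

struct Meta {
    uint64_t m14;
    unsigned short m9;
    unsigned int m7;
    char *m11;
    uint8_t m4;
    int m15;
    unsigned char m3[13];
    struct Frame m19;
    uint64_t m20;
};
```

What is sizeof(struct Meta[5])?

360

Frame: window at 0 (size 2, align 2) → ends 2; pad 2 to align 4 for ack; ack at 4 (size 4, align 4) → ends 8; ttl at 8 (size 1, align 1) → ends 9; pad 1 to align 2 for dst; dst at 10 (size 2, align 2) → ends 12; seq at 12 (size 1, align 1) → ends 13; tail pad 3 to reach multiple of 4; total 16 bytes, alignment 4
m14 at 0 (size 8, align 8) → ends 8
m9 at 8 (size 2, align 2) → ends 10
pad 2 to align 4 for m7
m7 at 12 (size 4, align 4) → ends 16
m11 at 16 (size 8, align 8) → ends 24
m4 at 24 (size 1, align 1) → ends 25
pad 3 to align 4 for m15
m15 at 28 (size 4, align 4) → ends 32
m3 at 32 (size 13, align 1) → ends 45
pad 3 to align 4 for m19
m19 at 48 (size 16, align 4) → ends 64
m20 at 64 (size 8, align 8) → ends 72
total 72 bytes, alignment 8
array of 5: 5 × 72 = 360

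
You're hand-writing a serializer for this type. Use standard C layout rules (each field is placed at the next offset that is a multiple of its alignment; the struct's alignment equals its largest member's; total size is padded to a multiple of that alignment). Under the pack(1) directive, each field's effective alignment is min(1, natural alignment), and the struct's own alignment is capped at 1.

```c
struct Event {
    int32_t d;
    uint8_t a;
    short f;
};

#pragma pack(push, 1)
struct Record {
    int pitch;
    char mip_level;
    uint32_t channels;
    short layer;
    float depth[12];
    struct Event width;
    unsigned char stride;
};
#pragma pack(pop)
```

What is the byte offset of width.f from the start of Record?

Event: d at 0 (size 4, align 4) → ends 4; a at 4 (size 1, align 1) → ends 5; pad 1 to align 2 for f; f at 6 (size 2, align 2) → ends 8; total 8 bytes, alignment 4
pitch at 0 (size 4, align 1) → ends 4
mip_level at 4 (size 1, align 1) → ends 5
channels at 5 (size 4, align 1) → ends 9
layer at 9 (size 2, align 1) → ends 11
depth at 11 (size 48, align 1) → ends 59
width at 59 (size 8, align 1) → ends 67
within Event: f at 6
59 + 6 = 65

65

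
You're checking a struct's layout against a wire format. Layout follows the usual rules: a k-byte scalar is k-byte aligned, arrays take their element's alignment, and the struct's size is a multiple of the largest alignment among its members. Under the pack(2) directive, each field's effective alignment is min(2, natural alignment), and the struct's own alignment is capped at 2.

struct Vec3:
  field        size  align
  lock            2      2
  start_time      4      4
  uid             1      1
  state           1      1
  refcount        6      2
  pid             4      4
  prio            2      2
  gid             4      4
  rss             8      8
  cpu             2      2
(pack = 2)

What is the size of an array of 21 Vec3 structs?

lock at 0 (size 2, align 2) → ends 2
start_time at 2 (size 4, align 2) → ends 6
uid at 6 (size 1, align 1) → ends 7
state at 7 (size 1, align 1) → ends 8
refcount at 8 (size 6, align 2) → ends 14
pid at 14 (size 4, align 2) → ends 18
prio at 18 (size 2, align 2) → ends 20
gid at 20 (size 4, align 2) → ends 24
rss at 24 (size 8, align 2) → ends 32
cpu at 32 (size 2, align 2) → ends 34
total 34 bytes, alignment 2
array of 21: 21 × 34 = 714

714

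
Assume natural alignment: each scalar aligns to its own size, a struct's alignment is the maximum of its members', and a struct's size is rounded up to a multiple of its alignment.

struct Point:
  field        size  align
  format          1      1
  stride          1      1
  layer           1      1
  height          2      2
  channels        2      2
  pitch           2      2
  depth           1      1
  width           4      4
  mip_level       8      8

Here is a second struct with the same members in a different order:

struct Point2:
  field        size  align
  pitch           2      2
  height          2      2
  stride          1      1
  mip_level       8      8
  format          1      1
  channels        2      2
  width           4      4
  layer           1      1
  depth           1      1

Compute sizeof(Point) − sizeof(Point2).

-8

0..1  format  (1B, 1-aligned)
1..2  stride  (1B, 1-aligned)
2..3  layer  (1B, 1-aligned)
3..4  -- padding (1B)
4..6  height  (2B, 2-aligned)
6..8  channels  (2B, 2-aligned)
8..10  pitch  (2B, 2-aligned)
10..11  depth  (1B, 1-aligned)
11..12  -- padding (1B)
12..16  width  (4B, 4-aligned)
16..24  mip_level  (8B, 8-aligned)
sizeof = 24, alignof = 8
— Point2 —
0..2  pitch  (2B, 2-aligned)
2..4  height  (2B, 2-aligned)
4..5  stride  (1B, 1-aligned)
5..8  -- padding (3B)
8..16  mip_level  (8B, 8-aligned)
16..17  format  (1B, 1-aligned)
17..18  -- padding (1B)
18..20  channels  (2B, 2-aligned)
20..24  width  (4B, 4-aligned)
24..25  layer  (1B, 1-aligned)
25..26  depth  (1B, 1-aligned)
26..32  -- tail padding (6B)
sizeof = 32, alignof = 8
24 − 32 = -8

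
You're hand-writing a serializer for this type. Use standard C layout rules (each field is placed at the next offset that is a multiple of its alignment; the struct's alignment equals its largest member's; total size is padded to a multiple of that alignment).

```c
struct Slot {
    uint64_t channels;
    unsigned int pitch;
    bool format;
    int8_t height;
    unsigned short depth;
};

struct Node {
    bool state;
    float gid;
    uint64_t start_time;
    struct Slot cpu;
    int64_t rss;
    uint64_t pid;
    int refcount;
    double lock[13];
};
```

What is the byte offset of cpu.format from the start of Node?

Slot: 0..8  channels  (8B, 8-aligned); 8..12  pitch  (4B, 4-aligned); 12..13  format  (1B, 1-aligned); 13..14  height  (1B, 1-aligned); 14..16  depth  (2B, 2-aligned); sizeof = 16, alignof = 8
0..1  state  (1B, 1-aligned)
1..4  -- padding (3B)
4..8  gid  (4B, 4-aligned)
8..16  start_time  (8B, 8-aligned)
16..32  cpu  (16B, 8-aligned)
within Slot: format at 12
16 + 12 = 28

28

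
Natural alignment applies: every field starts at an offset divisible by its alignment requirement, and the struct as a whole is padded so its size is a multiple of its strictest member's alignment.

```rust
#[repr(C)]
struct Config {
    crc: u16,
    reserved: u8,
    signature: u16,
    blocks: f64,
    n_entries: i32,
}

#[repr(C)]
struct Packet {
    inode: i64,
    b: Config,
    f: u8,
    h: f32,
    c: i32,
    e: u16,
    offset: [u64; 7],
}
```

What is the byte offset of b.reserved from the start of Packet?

Config: @0: crc [2B, align 2] → 2; @2: reserved [1B, align 1] → 3; +1 pad (align 2); @4: signature [2B, align 2] → 6; +2 pad (align 8); @8: blocks [8B, align 8] → 16; @16: n_entries [4B, align 4] → 20; +4 tail pad (align 8); size 24, align 8
@0: inode [8B, align 8] → 8
@8: b [24B, align 8] → 32
within Config: reserved at 2
8 + 2 = 10

10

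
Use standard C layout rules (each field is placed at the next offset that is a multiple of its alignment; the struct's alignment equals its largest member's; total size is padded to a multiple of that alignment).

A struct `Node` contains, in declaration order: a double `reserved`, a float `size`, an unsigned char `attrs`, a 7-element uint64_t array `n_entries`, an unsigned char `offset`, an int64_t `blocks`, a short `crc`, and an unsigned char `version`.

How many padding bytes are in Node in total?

15

reserved at 0 (size 8, align 8) → ends 8
size at 8 (size 4, align 4) → ends 12
attrs at 12 (size 1, align 1) → ends 13
pad 3 to align 8 for n_entries
n_entries at 16 (size 56, align 8) → ends 72
offset at 72 (size 1, align 1) → ends 73
pad 7 to align 8 for blocks
blocks at 80 (size 8, align 8) → ends 88
crc at 88 (size 2, align 2) → ends 90
version at 90 (size 1, align 1) → ends 91
tail pad 5 to reach multiple of 8
total 96 bytes, alignment 8
data bytes 81, size 96 → padding 15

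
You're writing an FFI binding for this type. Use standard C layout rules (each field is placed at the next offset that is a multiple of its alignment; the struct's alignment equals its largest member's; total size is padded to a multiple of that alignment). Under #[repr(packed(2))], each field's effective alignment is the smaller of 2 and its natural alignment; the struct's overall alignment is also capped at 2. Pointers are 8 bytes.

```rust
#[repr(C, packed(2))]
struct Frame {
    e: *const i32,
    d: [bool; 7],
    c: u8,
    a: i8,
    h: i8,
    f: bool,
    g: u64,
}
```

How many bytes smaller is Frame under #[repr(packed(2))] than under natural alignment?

4

natural layout:
  0..8  e  (8B, 8-aligned)
  8..15  d  (7B, 1-aligned)
  15..16  c  (1B, 1-aligned)
  16..17  a  (1B, 1-aligned)
  17..18  h  (1B, 1-aligned)
  18..19  f  (1B, 1-aligned)
  19..24  -- padding (5B)
  24..32  g  (8B, 8-aligned)
  sizeof = 32, alignof = 8
packed(2) layout:
  0..8  e  (8B, 2-aligned)
  8..15  d  (7B, 1-aligned)
  15..16  c  (1B, 1-aligned)
  16..17  a  (1B, 1-aligned)
  17..18  h  (1B, 1-aligned)
  18..19  f  (1B, 1-aligned)
  19..20  -- padding (1B)
  20..28  g  (8B, 2-aligned)
  sizeof = 28, alignof = 2
32 − 28 = 4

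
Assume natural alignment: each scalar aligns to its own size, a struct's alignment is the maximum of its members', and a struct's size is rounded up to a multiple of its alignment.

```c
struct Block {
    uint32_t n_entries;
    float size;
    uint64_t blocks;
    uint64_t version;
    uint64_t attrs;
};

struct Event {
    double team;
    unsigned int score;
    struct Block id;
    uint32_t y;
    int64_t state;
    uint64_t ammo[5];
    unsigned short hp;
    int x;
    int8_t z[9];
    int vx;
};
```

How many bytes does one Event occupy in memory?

Block: n_entries at 0 (size 4, align 4) → ends 4; size at 4 (size 4, align 4) → ends 8; blocks at 8 (size 8, align 8) → ends 16; version at 16 (size 8, align 8) → ends 24; attrs at 24 (size 8, align 8) → ends 32; total 32 bytes, alignment 8
team at 0 (size 8, align 8) → ends 8
score at 8 (size 4, align 4) → ends 12
pad 4 to align 8 for id
id at 16 (size 32, align 8) → ends 48
y at 48 (size 4, align 4) → ends 52
pad 4 to align 8 for state
state at 56 (size 8, align 8) → ends 64
ammo at 64 (size 40, align 8) → ends 104
hp at 104 (size 2, align 2) → ends 106
pad 2 to align 4 for x
x at 108 (size 4, align 4) → ends 112
z at 112 (size 9, align 1) → ends 121
pad 3 to align 4 for vx
vx at 124 (size 4, align 4) → ends 128
total 128 bytes, alignment 8

128 bytes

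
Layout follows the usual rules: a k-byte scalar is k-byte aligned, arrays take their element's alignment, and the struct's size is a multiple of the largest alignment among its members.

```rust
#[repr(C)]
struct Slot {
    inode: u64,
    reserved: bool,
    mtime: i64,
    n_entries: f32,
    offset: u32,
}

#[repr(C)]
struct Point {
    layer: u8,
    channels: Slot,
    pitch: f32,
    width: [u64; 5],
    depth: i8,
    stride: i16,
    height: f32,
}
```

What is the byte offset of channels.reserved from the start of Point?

Slot: @0: inode [8B, align 8] → 8; @8: reserved [1B, align 1] → 9; +7 pad (align 8); @16: mtime [8B, align 8] → 24; @24: n_entries [4B, align 4] → 28; @28: offset [4B, align 4] → 32; size 32, align 8
@0: layer [1B, align 1] → 1
+7 pad (align 8)
@8: channels [32B, align 8] → 40
within Slot: reserved at 8
8 + 8 = 16

16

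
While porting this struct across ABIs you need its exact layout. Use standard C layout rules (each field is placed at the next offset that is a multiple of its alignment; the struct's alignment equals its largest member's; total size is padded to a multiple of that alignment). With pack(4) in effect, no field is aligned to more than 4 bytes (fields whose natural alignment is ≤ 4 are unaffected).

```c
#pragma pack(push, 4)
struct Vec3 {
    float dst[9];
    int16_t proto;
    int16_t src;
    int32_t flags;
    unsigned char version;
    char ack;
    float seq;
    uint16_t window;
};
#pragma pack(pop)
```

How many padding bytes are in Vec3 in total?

dst at 0 (size 36, align 4) → ends 36
proto at 36 (size 2, align 2) → ends 38
src at 38 (size 2, align 2) → ends 40
flags at 40 (size 4, align 4) → ends 44
version at 44 (size 1, align 1) → ends 45
ack at 45 (size 1, align 1) → ends 46
pad 2 to align 4 for seq
seq at 48 (size 4, align 4) → ends 52
window at 52 (size 2, align 2) → ends 54
tail pad 2 to reach multiple of 4
total 56 bytes, alignment 4
data bytes 52, size 56 → padding 4

4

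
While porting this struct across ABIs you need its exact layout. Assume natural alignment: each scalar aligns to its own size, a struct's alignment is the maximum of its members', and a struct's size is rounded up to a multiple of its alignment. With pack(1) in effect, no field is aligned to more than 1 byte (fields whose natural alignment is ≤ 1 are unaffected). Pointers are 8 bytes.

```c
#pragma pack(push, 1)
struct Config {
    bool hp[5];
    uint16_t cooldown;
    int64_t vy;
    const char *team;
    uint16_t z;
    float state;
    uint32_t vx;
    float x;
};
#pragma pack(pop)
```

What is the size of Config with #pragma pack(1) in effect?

@0: hp [5B, align 1] → 5
@5: cooldown [2B, align 1] → 7
@7: vy [8B, align 1] → 15
@15: team [8B, align 1] → 23
@23: z [2B, align 1] → 25
@25: state [4B, align 1] → 29
@29: vx [4B, align 1] → 33
@33: x [4B, align 1] → 37
size 37, align 1

37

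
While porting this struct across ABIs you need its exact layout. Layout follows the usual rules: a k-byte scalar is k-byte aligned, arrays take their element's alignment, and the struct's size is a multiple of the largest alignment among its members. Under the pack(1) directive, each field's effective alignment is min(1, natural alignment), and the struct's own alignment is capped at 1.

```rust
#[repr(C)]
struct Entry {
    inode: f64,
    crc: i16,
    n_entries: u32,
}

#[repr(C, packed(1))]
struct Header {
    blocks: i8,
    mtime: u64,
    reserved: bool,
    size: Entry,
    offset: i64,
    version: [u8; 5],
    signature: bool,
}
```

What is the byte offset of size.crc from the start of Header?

18

Entry: 0..8  inode  (8B, 8-aligned); 8..10  crc  (2B, 2-aligned); 10..12  -- padding (2B); 12..16  n_entries  (4B, 4-aligned); sizeof = 16, alignof = 8
0..1  blocks  (1B, 1-aligned)
1..9  mtime  (8B, 1-aligned)
9..10  reserved  (1B, 1-aligned)
10..26  size  (16B, 1-aligned)
within Entry: crc at 8
10 + 8 = 18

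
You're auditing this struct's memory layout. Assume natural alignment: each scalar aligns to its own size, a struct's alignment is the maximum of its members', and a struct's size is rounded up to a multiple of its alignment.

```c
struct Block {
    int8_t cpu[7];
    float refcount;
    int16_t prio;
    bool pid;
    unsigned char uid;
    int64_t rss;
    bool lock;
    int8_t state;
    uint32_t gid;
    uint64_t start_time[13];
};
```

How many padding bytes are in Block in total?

3

@0: cpu [7B, align 1] → 7
+1 pad (align 4)
@8: refcount [4B, align 4] → 12
@12: prio [2B, align 2] → 14
@14: pid [1B, align 1] → 15
@15: uid [1B, align 1] → 16
@16: rss [8B, align 8] → 24
@24: lock [1B, align 1] → 25
@25: state [1B, align 1] → 26
+2 pad (align 4)
@28: gid [4B, align 4] → 32
@32: start_time [104B, align 8] → 136
size 136, align 8
data bytes 133, size 136 → padding 3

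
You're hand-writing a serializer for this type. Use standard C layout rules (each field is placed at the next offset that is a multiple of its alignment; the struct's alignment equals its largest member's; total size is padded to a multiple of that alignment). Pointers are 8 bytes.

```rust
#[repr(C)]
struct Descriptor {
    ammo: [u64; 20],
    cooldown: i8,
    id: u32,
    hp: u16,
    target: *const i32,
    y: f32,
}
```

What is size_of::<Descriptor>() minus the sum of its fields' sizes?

@0: ammo [160B, align 8] → 160
@160: cooldown [1B, align 1] → 161
+3 pad (align 4)
@164: id [4B, align 4] → 168
@168: hp [2B, align 2] → 170
+6 pad (align 8)
@176: target [8B, align 8] → 184
@184: y [4B, align 4] → 188
+4 tail pad (align 8)
size 192, align 8
data bytes 179, size 192 → padding 13

13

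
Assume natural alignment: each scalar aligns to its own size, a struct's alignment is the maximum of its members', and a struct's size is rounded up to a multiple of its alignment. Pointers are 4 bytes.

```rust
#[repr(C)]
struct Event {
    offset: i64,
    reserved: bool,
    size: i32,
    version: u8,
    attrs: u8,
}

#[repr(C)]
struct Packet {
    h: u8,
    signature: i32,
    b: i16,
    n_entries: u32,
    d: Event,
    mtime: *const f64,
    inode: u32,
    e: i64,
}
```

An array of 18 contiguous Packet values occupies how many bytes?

1008

Event: @0: offset [8B, align 8] → 8; @8: reserved [1B, align 1] → 9; +3 pad (align 4); @12: size [4B, align 4] → 16; @16: version [1B, align 1] → 17; @17: attrs [1B, align 1] → 18; +6 tail pad (align 8); size 24, align 8
@0: h [1B, align 1] → 1
+3 pad (align 4)
@4: signature [4B, align 4] → 8
@8: b [2B, align 2] → 10
+2 pad (align 4)
@12: n_entries [4B, align 4] → 16
@16: d [24B, align 8] → 40
@40: mtime [4B, align 4] → 44
@44: inode [4B, align 4] → 48
@48: e [8B, align 8] → 56
size 56, align 8
array of 18: 18 × 56 = 1008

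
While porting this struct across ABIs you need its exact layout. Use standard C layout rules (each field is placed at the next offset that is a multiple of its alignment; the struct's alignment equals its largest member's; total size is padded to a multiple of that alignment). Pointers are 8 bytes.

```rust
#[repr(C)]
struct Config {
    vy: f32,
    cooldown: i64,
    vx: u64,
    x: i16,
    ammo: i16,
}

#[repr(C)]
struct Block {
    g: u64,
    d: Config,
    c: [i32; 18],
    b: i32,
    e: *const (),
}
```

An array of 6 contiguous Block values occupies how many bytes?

768

Config: 0..4  vy  (4B, 4-aligned); 4..8  -- padding (4B); 8..16  cooldown  (8B, 8-aligned); 16..24  vx  (8B, 8-aligned); 24..26  x  (2B, 2-aligned); 26..28  ammo  (2B, 2-aligned); 28..32  -- tail padding (4B); sizeof = 32, alignof = 8
0..8  g  (8B, 8-aligned)
8..40  d  (32B, 8-aligned)
40..112  c  (72B, 4-aligned)
112..116  b  (4B, 4-aligned)
116..120  -- padding (4B)
120..128  e  (8B, 8-aligned)
sizeof = 128, alignof = 8
array of 6: 6 × 128 = 768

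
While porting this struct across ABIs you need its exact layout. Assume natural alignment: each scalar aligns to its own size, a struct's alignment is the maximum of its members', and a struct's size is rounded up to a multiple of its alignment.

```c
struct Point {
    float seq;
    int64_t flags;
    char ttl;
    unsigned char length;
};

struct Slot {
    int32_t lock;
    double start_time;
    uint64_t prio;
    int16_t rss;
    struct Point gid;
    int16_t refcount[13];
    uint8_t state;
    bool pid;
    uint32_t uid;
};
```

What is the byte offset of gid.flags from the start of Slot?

40

Point: 0..4  seq  (4B, 4-aligned); 4..8  -- padding (4B); 8..16  flags  (8B, 8-aligned); 16..17  ttl  (1B, 1-aligned); 17..18  length  (1B, 1-aligned); 18..24  -- tail padding (6B); sizeof = 24, alignof = 8
0..4  lock  (4B, 4-aligned)
4..8  -- padding (4B)
8..16  start_time  (8B, 8-aligned)
16..24  prio  (8B, 8-aligned)
24..26  rss  (2B, 2-aligned)
26..32  -- padding (6B)
32..56  gid  (24B, 8-aligned)
within Point: flags at 8
32 + 8 = 40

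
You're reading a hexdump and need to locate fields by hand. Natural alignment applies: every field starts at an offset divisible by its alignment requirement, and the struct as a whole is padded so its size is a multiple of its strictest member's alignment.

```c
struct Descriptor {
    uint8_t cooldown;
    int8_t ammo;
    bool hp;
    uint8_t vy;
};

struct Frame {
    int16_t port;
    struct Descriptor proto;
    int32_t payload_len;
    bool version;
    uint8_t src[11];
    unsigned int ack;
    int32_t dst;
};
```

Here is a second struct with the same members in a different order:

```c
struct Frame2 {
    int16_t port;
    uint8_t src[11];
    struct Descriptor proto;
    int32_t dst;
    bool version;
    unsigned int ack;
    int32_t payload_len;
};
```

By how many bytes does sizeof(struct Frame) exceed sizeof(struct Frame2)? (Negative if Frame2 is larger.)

-4

Descriptor: @0: cooldown [1B, align 1] → 1; @1: ammo [1B, align 1] → 2; @2: hp [1B, align 1] → 3; @3: vy [1B, align 1] → 4; size 4, align 1
@0: port [2B, align 2] → 2
@2: proto [4B, align 1] → 6
+2 pad (align 4)
@8: payload_len [4B, align 4] → 12
@12: version [1B, align 1] → 13
@13: src [11B, align 1] → 24
@24: ack [4B, align 4] → 28
@28: dst [4B, align 4] → 32
size 32, align 4
— Frame2 —
@0: port [2B, align 2] → 2
@2: src [11B, align 1] → 13
@13: proto [4B, align 1] → 17
+3 pad (align 4)
@20: dst [4B, align 4] → 24
@24: version [1B, align 1] → 25
+3 pad (align 4)
@28: ack [4B, align 4] → 32
@32: payload_len [4B, align 4] → 36
size 36, align 4
32 − 36 = -4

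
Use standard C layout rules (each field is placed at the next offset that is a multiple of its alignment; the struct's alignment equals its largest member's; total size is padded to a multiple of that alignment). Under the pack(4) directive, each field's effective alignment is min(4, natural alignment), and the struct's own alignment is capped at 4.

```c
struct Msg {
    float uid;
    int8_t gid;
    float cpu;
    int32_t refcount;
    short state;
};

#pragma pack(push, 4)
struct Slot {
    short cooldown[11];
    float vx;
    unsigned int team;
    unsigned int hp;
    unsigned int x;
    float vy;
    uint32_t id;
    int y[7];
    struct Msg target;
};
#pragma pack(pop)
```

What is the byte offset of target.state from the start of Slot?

92

Msg: 0..4  uid  (4B, 4-aligned); 4..5  gid  (1B, 1-aligned); 5..8  -- padding (3B); 8..12  cpu  (4B, 4-aligned); 12..16  refcount  (4B, 4-aligned); 16..18  state  (2B, 2-aligned); 18..20  -- tail padding (2B); sizeof = 20, alignof = 4
0..22  cooldown  (22B, 2-aligned)
22..24  -- padding (2B)
24..28  vx  (4B, 4-aligned)
28..32  team  (4B, 4-aligned)
32..36  hp  (4B, 4-aligned)
36..40  x  (4B, 4-aligned)
40..44  vy  (4B, 4-aligned)
44..48  id  (4B, 4-aligned)
48..76  y  (28B, 4-aligned)
76..96  target  (20B, 4-aligned)
within Msg: state at 16
76 + 16 = 92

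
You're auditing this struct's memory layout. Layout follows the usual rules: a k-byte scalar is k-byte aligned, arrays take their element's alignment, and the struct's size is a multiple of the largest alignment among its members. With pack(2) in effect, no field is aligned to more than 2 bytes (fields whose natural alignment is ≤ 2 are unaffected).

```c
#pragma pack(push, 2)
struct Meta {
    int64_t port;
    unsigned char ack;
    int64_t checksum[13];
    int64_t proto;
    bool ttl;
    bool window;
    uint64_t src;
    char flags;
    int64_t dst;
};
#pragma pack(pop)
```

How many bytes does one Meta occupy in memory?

142

port at 0 (size 8, align 2) → ends 8
ack at 8 (size 1, align 1) → ends 9
pad 1 to align 2 for checksum
checksum at 10 (size 104, align 2) → ends 114
proto at 114 (size 8, align 2) → ends 122
ttl at 122 (size 1, align 1) → ends 123
window at 123 (size 1, align 1) → ends 124
src at 124 (size 8, align 2) → ends 132
flags at 132 (size 1, align 1) → ends 133
pad 1 to align 2 for dst
dst at 134 (size 8, align 2) → ends 142
total 142 bytes, alignment 2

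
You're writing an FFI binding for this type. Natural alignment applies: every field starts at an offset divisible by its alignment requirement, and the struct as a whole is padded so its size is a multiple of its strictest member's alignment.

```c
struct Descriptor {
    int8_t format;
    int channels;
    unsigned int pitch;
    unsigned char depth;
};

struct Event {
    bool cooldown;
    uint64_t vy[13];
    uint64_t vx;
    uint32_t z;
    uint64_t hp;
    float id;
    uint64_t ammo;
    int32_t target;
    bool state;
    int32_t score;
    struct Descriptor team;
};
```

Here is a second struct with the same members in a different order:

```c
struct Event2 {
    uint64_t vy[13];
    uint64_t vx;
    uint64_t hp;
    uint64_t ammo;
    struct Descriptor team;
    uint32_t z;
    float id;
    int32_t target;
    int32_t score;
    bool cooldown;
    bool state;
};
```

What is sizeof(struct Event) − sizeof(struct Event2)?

Descriptor: @0: format [1B, align 1] → 1; +3 pad (align 4); @4: channels [4B, align 4] → 8; @8: pitch [4B, align 4] → 12; @12: depth [1B, align 1] → 13; +3 tail pad (align 4); size 16, align 4
@0: cooldown [1B, align 1] → 1
+7 pad (align 8)
@8: vy [104B, align 8] → 112
@112: vx [8B, align 8] → 120
@120: z [4B, align 4] → 124
+4 pad (align 8)
@128: hp [8B, align 8] → 136
@136: id [4B, align 4] → 140
+4 pad (align 8)
@144: ammo [8B, align 8] → 152
@152: target [4B, align 4] → 156
@156: state [1B, align 1] → 157
+3 pad (align 4)
@160: score [4B, align 4] → 164
@164: team [16B, align 4] → 180
+4 tail pad (align 8)
size 184, align 8
— Event2 —
@0: vy [104B, align 8] → 104
@104: vx [8B, align 8] → 112
@112: hp [8B, align 8] → 120
@120: ammo [8B, align 8] → 128
@128: team [16B, align 4] → 144
@144: z [4B, align 4] → 148
@148: id [4B, align 4] → 152
@152: target [4B, align 4] → 156
@156: score [4B, align 4] → 160
@160: cooldown [1B, align 1] → 161
@161: state [1B, align 1] → 162
+6 tail pad (align 8)
size 168, align 8
184 − 168 = 16

16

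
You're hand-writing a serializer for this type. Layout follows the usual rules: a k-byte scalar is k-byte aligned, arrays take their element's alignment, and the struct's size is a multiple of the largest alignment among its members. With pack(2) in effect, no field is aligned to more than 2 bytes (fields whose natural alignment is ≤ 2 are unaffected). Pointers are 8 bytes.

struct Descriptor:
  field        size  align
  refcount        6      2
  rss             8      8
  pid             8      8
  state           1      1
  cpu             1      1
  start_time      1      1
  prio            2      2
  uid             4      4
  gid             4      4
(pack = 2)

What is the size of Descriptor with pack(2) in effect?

0..6  refcount  (6B, 2-aligned)
6..14  rss  (8B, 2-aligned)
14..22  pid  (8B, 2-aligned)
22..23  state  (1B, 1-aligned)
23..24  cpu  (1B, 1-aligned)
24..25  start_time  (1B, 1-aligned)
25..26  -- padding (1B)
26..28  prio  (2B, 2-aligned)
28..32  uid  (4B, 2-aligned)
32..36  gid  (4B, 2-aligned)
sizeof = 36, alignof = 2

36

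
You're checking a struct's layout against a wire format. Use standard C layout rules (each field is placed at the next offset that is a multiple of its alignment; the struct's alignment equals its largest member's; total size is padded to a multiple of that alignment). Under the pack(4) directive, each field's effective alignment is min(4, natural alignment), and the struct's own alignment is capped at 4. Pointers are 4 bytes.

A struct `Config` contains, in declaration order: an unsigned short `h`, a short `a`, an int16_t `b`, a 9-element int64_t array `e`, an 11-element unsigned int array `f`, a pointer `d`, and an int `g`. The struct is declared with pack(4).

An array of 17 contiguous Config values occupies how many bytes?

h at 0 (size 2, align 2) → ends 2
a at 2 (size 2, align 2) → ends 4
b at 4 (size 2, align 2) → ends 6
pad 2 to align 4 for e
e at 8 (size 72, align 4) → ends 80
f at 80 (size 44, align 4) → ends 124
d at 124 (size 4, align 4) → ends 128
g at 128 (size 4, align 4) → ends 132
total 132 bytes, alignment 4
array of 17: 17 × 132 = 2244

2244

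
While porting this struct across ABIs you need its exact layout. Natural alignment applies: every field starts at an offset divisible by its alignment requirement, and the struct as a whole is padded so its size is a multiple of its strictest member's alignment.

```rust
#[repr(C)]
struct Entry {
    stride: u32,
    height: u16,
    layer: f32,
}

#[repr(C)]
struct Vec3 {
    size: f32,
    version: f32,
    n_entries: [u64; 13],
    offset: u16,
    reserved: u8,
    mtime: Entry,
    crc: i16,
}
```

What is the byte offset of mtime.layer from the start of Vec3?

Entry: stride at 0 (size 4, align 4) → ends 4; height at 4 (size 2, align 2) → ends 6; pad 2 to align 4 for layer; layer at 8 (size 4, align 4) → ends 12; total 12 bytes, alignment 4
size at 0 (size 4, align 4) → ends 4
version at 4 (size 4, align 4) → ends 8
n_entries at 8 (size 104, align 8) → ends 112
offset at 112 (size 2, align 2) → ends 114
reserved at 114 (size 1, align 1) → ends 115
pad 1 to align 4 for mtime
mtime at 116 (size 12, align 4) → ends 128
within Entry: layer at 8
116 + 8 = 124

124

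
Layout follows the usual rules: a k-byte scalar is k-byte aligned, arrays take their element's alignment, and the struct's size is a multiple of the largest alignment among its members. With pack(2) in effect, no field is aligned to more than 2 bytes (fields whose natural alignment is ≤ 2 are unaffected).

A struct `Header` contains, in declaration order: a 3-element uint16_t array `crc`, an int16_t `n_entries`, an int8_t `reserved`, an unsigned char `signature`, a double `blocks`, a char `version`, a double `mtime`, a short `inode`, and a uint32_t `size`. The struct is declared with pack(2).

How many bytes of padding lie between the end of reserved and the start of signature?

0

crc at 0 (size 6, align 2) → ends 6
n_entries at 6 (size 2, align 2) → ends 8
reserved at 8 (size 1, align 1) → ends 9
signature at 9 (size 1, align 1) → ends 10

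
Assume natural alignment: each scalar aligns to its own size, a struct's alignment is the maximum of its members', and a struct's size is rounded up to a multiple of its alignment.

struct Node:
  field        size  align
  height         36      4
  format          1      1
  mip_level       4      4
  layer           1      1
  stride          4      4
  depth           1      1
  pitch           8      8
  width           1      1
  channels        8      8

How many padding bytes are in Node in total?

16

height at 0 (size 36, align 4) → ends 36
format at 36 (size 1, align 1) → ends 37
pad 3 to align 4 for mip_level
mip_level at 40 (size 4, align 4) → ends 44
layer at 44 (size 1, align 1) → ends 45
pad 3 to align 4 for stride
stride at 48 (size 4, align 4) → ends 52
depth at 52 (size 1, align 1) → ends 53
pad 3 to align 8 for pitch
pitch at 56 (size 8, align 8) → ends 64
width at 64 (size 1, align 1) → ends 65
pad 7 to align 8 for channels
channels at 72 (size 8, align 8) → ends 80
total 80 bytes, alignment 8
data bytes 64, size 80 → padding 16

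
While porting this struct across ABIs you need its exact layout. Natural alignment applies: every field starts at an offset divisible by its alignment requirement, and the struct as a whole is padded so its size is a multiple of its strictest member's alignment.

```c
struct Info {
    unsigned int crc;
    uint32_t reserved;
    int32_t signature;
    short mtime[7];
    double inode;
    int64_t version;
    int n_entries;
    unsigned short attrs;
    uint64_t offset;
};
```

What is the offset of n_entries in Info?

48

@0: crc [4B, align 4] → 4
@4: reserved [4B, align 4] → 8
@8: signature [4B, align 4] → 12
@12: mtime [14B, align 2] → 26
+6 pad (align 8)
@32: inode [8B, align 8] → 40
@40: version [8B, align 8] → 48
@48: n_entries [4B, align 4] → 52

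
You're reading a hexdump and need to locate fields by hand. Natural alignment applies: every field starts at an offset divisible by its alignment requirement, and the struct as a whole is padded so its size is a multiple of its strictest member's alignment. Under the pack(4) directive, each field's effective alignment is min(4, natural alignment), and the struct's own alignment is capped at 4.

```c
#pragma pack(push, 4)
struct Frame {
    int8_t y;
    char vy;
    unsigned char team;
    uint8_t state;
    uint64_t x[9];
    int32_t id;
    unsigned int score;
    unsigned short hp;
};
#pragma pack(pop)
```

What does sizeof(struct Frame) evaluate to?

0..1  y  (1B, 1-aligned)
1..2  vy  (1B, 1-aligned)
2..3  team  (1B, 1-aligned)
3..4  state  (1B, 1-aligned)
4..76  x  (72B, 4-aligned)
76..80  id  (4B, 4-aligned)
80..84  score  (4B, 4-aligned)
84..86  hp  (2B, 2-aligned)
86..88  -- tail padding (2B)
sizeof = 88, alignof = 4

88 bytes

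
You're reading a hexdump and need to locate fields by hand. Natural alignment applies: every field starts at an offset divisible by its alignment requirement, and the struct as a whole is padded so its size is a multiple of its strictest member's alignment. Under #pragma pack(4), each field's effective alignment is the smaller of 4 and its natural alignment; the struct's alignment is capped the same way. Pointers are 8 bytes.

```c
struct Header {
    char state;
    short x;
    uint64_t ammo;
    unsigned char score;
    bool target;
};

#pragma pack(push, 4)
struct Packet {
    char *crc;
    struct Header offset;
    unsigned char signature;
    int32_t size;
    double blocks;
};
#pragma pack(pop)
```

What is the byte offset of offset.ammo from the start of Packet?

16

Header: state at 0 (size 1, align 1) → ends 1; pad 1 to align 2 for x; x at 2 (size 2, align 2) → ends 4; pad 4 to align 8 for ammo; ammo at 8 (size 8, align 8) → ends 16; score at 16 (size 1, align 1) → ends 17; target at 17 (size 1, align 1) → ends 18; tail pad 6 to reach multiple of 8; total 24 bytes, alignment 8
crc at 0 (size 8, align 4) → ends 8
offset at 8 (size 24, align 4) → ends 32
within Header: ammo at 8
8 + 8 = 16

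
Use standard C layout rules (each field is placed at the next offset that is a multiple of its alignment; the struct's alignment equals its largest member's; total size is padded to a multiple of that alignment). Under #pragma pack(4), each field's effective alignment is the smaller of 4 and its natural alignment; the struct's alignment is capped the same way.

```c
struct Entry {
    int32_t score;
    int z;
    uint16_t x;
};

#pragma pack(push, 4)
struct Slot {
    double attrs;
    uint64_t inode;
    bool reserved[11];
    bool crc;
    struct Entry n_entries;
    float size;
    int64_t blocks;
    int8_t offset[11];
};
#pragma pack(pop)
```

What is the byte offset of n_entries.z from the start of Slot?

32

Entry: score at 0 (size 4, align 4) → ends 4; z at 4 (size 4, align 4) → ends 8; x at 8 (size 2, align 2) → ends 10; tail pad 2 to reach multiple of 4; total 12 bytes, alignment 4
attrs at 0 (size 8, align 4) → ends 8
inode at 8 (size 8, align 4) → ends 16
reserved at 16 (size 11, align 1) → ends 27
crc at 27 (size 1, align 1) → ends 28
n_entries at 28 (size 12, align 4) → ends 40
within Entry: z at 4
28 + 4 = 32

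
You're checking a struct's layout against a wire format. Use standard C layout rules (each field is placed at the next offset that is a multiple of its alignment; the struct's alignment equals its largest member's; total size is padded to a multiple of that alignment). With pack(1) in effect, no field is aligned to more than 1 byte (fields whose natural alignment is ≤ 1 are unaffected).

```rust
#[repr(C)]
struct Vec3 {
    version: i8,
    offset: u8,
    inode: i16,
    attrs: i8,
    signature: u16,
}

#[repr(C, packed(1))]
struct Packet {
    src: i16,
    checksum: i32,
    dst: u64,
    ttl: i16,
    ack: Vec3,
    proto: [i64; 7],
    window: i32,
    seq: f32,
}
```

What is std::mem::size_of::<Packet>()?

Vec3: 0..1  version  (1B, 1-aligned); 1..2  offset  (1B, 1-aligned); 2..4  inode  (2B, 2-aligned); 4..5  attrs  (1B, 1-aligned); 5..6  -- padding (1B); 6..8  signature  (2B, 2-aligned); sizeof = 8, alignof = 2
0..2  src  (2B, 1-aligned)
2..6  checksum  (4B, 1-aligned)
6..14  dst  (8B, 1-aligned)
14..16  ttl  (2B, 1-aligned)
16..24  ack  (8B, 1-aligned)
24..80  proto  (56B, 1-aligned)
80..84  window  (4B, 1-aligned)
84..88  seq  (4B, 1-aligned)
sizeof = 88, alignof = 1

88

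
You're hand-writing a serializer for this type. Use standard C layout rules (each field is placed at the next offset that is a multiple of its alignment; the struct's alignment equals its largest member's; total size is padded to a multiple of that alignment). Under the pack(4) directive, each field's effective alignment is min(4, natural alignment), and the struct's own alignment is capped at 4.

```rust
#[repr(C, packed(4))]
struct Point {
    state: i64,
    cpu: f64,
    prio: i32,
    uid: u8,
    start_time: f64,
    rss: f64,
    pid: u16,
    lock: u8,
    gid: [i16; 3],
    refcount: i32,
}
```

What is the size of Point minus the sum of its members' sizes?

6

0..8  state  (8B, 4-aligned)
8..16  cpu  (8B, 4-aligned)
16..20  prio  (4B, 4-aligned)
20..21  uid  (1B, 1-aligned)
21..24  -- padding (3B)
24..32  start_time  (8B, 4-aligned)
32..40  rss  (8B, 4-aligned)
40..42  pid  (2B, 2-aligned)
42..43  lock  (1B, 1-aligned)
43..44  -- padding (1B)
44..50  gid  (6B, 2-aligned)
50..52  -- padding (2B)
52..56  refcount  (4B, 4-aligned)
sizeof = 56, alignof = 4
data bytes 50, size 56 → padding 6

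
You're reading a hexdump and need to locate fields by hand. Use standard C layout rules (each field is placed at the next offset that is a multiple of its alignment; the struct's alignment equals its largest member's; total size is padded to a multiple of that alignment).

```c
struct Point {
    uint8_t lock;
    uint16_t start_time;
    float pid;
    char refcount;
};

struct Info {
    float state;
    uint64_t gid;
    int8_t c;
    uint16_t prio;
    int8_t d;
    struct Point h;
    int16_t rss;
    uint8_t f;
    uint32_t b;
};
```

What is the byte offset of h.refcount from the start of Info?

32

Point: lock at 0 (size 1, align 1) → ends 1; pad 1 to align 2 for start_time; start_time at 2 (size 2, align 2) → ends 4; pid at 4 (size 4, align 4) → ends 8; refcount at 8 (size 1, align 1) → ends 9; tail pad 3 to reach multiple of 4; total 12 bytes, alignment 4
state at 0 (size 4, align 4) → ends 4
pad 4 to align 8 for gid
gid at 8 (size 8, align 8) → ends 16
c at 16 (size 1, align 1) → ends 17
pad 1 to align 2 for prio
prio at 18 (size 2, align 2) → ends 20
d at 20 (size 1, align 1) → ends 21
pad 3 to align 4 for h
h at 24 (size 12, align 4) → ends 36
within Point: refcount at 8
24 + 8 = 32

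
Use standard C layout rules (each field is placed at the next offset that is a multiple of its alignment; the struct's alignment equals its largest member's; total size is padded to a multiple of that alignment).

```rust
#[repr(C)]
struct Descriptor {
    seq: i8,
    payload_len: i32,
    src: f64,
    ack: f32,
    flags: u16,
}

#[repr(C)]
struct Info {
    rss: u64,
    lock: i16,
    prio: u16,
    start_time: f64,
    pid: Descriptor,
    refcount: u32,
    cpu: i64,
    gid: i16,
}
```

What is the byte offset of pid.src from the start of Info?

32

Descriptor: seq at 0 (size 1, align 1) → ends 1; pad 3 to align 4 for payload_len; payload_len at 4 (size 4, align 4) → ends 8; src at 8 (size 8, align 8) → ends 16; ack at 16 (size 4, align 4) → ends 20; flags at 20 (size 2, align 2) → ends 22; tail pad 2 to reach multiple of 8; total 24 bytes, alignment 8
rss at 0 (size 8, align 8) → ends 8
lock at 8 (size 2, align 2) → ends 10
prio at 10 (size 2, align 2) → ends 12
pad 4 to align 8 for start_time
start_time at 16 (size 8, align 8) → ends 24
pid at 24 (size 24, align 8) → ends 48
within Descriptor: src at 8
24 + 8 = 32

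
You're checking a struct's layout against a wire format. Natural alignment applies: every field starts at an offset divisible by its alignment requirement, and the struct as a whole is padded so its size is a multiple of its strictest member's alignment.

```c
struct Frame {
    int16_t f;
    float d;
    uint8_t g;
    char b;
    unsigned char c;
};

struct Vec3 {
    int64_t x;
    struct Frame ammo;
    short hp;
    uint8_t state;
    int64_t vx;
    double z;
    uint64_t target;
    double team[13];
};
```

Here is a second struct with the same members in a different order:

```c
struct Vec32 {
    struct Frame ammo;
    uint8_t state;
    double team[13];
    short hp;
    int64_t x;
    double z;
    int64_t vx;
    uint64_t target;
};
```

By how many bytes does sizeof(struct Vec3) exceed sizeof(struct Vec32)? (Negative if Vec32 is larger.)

-8

Frame: 0..2  f  (2B, 2-aligned); 2..4  -- padding (2B); 4..8  d  (4B, 4-aligned); 8..9  g  (1B, 1-aligned); 9..10  b  (1B, 1-aligned); 10..11  c  (1B, 1-aligned); 11..12  -- tail padding (1B); sizeof = 12, alignof = 4
0..8  x  (8B, 8-aligned)
8..20  ammo  (12B, 4-aligned)
20..22  hp  (2B, 2-aligned)
22..23  state  (1B, 1-aligned)
23..24  -- padding (1B)
24..32  vx  (8B, 8-aligned)
32..40  z  (8B, 8-aligned)
40..48  target  (8B, 8-aligned)
48..152  team  (104B, 8-aligned)
sizeof = 152, alignof = 8
— Vec32 —
0..12  ammo  (12B, 4-aligned)
12..13  state  (1B, 1-aligned)
13..16  -- padding (3B)
16..120  team  (104B, 8-aligned)
120..122  hp  (2B, 2-aligned)
122..128  -- padding (6B)
128..136  x  (8B, 8-aligned)
136..144  z  (8B, 8-aligned)
144..152  vx  (8B, 8-aligned)
152..160  target  (8B, 8-aligned)
sizeof = 160, alignof = 8
152 − 160 = -8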